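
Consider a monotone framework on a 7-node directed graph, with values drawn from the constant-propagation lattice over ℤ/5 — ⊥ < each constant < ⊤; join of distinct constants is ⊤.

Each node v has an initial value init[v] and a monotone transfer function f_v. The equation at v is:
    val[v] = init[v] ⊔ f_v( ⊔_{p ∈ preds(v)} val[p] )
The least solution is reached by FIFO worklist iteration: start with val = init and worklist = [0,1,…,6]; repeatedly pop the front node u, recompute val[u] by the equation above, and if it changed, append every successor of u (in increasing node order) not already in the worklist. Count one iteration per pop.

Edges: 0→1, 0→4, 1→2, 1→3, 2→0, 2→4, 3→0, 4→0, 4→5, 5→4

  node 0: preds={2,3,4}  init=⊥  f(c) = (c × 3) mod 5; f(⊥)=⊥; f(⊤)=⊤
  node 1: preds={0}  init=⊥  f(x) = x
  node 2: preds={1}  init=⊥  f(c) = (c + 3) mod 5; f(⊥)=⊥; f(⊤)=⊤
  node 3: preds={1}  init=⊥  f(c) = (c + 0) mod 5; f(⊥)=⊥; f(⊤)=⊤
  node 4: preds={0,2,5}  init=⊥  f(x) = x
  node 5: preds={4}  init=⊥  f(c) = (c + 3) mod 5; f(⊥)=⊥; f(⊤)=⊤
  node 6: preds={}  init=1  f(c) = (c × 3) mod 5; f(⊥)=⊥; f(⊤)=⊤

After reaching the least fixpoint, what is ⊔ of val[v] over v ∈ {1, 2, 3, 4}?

⊥

Worklist (7 pops):
  #1 pop 0: in=⊥ → ⊥ (no change)
  #2 pop 1: in=⊥ → ⊥ (no change)
  #3 pop 2: in=⊥ → ⊥ (no change)
  #4 pop 3: in=⊥ → ⊥ (no change)
  #5 pop 4: in=⊥ → ⊥ (no change)
  #6 pop 5: in=⊥ → ⊥ (no change)
  #7 pop 6: in=⊥ → 1 (no change)

Fixpoint:
  val[0] = ⊥
  val[1] = ⊥
  val[2] = ⊥
  val[3] = ⊥
  val[4] = ⊥
  val[5] = ⊥
  val[6] = 1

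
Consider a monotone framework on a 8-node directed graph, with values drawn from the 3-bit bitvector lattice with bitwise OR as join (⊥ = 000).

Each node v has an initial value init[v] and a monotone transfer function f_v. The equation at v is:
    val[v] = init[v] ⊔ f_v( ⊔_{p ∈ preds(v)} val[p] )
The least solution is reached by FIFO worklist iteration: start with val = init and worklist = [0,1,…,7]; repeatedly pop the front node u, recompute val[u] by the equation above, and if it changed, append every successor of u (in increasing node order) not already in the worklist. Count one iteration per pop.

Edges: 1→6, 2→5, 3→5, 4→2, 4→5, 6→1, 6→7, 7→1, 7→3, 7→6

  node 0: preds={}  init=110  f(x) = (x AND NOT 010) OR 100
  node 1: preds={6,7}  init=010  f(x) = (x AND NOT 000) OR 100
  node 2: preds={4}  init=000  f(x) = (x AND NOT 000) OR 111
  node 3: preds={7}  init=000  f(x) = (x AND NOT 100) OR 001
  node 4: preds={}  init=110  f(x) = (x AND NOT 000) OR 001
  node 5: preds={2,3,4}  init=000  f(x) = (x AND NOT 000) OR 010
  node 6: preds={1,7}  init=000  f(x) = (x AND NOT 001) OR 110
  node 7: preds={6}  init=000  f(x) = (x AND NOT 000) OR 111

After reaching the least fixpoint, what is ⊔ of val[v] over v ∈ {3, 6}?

Worklist (13 pops):
  #1 pop 0: in=000 → 110 (no change)
  #2 pop 1: in=000 → 110 (was 010); enqueue []
  #3 pop 2: in=110 → 111 (was 000); enqueue []
  #4 pop 3: in=000 → 001 (was 000); enqueue []
  #5 pop 4: in=000 → 111 (was 110); enqueue [2]
  #6 pop 5: in=111 → 111 (was 000); enqueue []
  #7 pop 6: in=110 → 110 (was 000); enqueue [1]
  #8 pop 7: in=110 → 111 (was 000); enqueue [3,6]
  #9 pop 2: in=111 → 111 (no change)
  #10 pop 1: in=111 → 111 (was 110); enqueue []
  #11 pop 3: in=111 → 011 (was 001); enqueue [5]
  #12 pop 6: in=111 → 110 (no change)
  #13 pop 5: in=111 → 111 (no change)

Fixpoint:
  val[0] = 110
  val[1] = 111
  val[2] = 111
  val[3] = 011
  val[4] = 111
  val[5] = 111
  val[6] = 110
  val[7] = 111

111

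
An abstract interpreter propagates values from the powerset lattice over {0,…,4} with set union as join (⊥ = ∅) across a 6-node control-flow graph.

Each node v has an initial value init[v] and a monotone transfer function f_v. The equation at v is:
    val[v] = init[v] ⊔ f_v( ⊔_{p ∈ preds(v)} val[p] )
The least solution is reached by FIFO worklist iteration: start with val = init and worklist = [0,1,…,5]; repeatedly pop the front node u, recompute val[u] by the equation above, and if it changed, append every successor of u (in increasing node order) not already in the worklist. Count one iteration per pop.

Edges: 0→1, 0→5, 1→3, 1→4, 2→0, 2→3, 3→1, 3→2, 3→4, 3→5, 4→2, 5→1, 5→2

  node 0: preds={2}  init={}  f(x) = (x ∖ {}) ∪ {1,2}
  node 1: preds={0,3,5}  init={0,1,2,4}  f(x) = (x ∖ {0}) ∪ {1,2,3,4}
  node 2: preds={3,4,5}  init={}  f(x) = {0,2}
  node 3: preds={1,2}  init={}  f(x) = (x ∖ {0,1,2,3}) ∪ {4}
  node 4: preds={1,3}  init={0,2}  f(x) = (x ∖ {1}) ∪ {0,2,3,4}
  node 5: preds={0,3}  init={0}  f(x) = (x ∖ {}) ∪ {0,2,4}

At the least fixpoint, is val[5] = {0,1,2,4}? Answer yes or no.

yes

Worklist (10 pops):
  #1 pop 0: in={} → {1,2} (was {}); enqueue []
  #2 pop 1: in={0,1,2} → {0,1,2,3,4} (was {0,1,2,4}); enqueue []
  #3 pop 2: in={0,2} → {0,2} (was {}); enqueue [0]
  #4 pop 3: in={0,1,2,3,4} → {4} (was {}); enqueue [1,2]
  #5 pop 4: in={0,1,2,3,4} → {0,2,3,4} (was {0,2}); enqueue []
  #6 pop 5: in={1,2,4} → {0,1,2,4} (was {0}); enqueue []
  #7 pop 0: in={0,2} → {0,1,2} (was {1,2}); enqueue [5]
  #8 pop 1: in={0,1,2,4} → {0,1,2,3,4} (no change)
  #9 pop 2: in={0,1,2,3,4} → {0,2} (no change)
  #10 pop 5: in={0,1,2,4} → {0,1,2,4} (no change)

Fixpoint:
  val[0] = {0,1,2}
  val[1] = {0,1,2,3,4}
  val[2] = {0,2}
  val[3] = {4}
  val[4] = {0,2,3,4}
  val[5] = {0,1,2,4}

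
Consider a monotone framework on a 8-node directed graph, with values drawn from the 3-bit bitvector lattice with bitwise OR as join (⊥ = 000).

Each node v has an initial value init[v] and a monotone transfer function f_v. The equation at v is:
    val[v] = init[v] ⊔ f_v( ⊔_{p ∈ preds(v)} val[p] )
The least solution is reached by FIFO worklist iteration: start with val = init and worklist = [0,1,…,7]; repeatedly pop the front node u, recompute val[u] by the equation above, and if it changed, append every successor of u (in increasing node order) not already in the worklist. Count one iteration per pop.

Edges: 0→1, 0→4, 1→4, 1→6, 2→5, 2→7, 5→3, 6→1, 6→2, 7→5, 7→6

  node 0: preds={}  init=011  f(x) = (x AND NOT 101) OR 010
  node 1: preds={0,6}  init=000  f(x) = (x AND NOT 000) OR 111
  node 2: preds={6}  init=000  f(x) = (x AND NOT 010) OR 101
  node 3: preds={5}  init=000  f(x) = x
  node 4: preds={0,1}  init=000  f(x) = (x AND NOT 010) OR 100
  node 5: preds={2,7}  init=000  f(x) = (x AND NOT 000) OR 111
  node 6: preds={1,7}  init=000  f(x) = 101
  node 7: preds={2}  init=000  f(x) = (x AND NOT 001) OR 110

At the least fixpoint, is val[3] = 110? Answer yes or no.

no

Iteration log — 13 steps:
  step 1. node 0  ⊔preds=000  new=011  stable
  step 2. node 1  ⊔preds=011  new=111  old=000  +wl: 
  step 3. node 2  ⊔preds=000  new=101  old=000  +wl: 
  step 4. node 3  ⊔preds=000  new=000  stable
  step 5. node 4  ⊔preds=111  new=101  old=000  +wl: 
  step 6. node 5  ⊔preds=101  new=111  old=000  +wl: 3
  step 7. node 6  ⊔preds=111  new=101  old=000  +wl: 1,2
  step 8. node 7  ⊔preds=101  new=110  old=000  +wl: 5,6
  step 9. node 3  ⊔preds=111  new=111  old=000  +wl: 
  step 10. node 1  ⊔preds=111  new=111  stable
  step 11. node 2  ⊔preds=101  new=101  stable
  step 12. node 5  ⊔preds=111  new=111  stable
  step 13. node 6  ⊔preds=111  new=101  stable

Least fixpoint reached:
  node 0: 011
  node 1: 111
  node 2: 101
  node 3: 111
  node 4: 101
  node 5: 111
  node 6: 101
  node 7: 110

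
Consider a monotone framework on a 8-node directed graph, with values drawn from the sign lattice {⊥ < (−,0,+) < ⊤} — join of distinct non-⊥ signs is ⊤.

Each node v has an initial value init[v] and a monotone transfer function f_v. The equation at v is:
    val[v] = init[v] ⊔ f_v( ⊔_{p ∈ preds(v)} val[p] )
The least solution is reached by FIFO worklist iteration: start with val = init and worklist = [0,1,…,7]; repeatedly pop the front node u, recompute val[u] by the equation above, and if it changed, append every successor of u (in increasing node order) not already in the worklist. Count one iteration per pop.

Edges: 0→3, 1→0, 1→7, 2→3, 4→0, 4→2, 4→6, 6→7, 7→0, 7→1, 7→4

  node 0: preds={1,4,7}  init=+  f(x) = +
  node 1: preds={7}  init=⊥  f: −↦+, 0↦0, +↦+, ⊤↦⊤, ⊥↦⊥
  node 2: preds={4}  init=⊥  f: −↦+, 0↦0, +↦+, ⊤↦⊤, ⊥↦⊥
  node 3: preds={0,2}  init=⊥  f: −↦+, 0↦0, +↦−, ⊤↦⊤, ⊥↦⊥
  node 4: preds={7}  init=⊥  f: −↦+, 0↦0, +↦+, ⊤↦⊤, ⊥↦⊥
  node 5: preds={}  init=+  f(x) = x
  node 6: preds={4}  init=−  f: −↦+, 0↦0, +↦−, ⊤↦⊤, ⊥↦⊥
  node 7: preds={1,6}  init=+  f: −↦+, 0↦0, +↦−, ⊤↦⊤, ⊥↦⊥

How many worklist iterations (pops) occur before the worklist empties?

19

Trace (19 dequeues):
  [1] u=0 | in + | out + | ==
  [2] u=1 | in + | out + | prev ⊥ | push {0}
  [3] u=2 | in ⊥ | out ⊥ | ==
  [4] u=3 | in + | out − | prev ⊥ | push {}
  [5] u=4 | in + | out + | prev ⊥ | push {2}
  [6] u=5 | in ⊥ | out + | ==
  [7] u=6 | in + | out − | ==
  [8] u=7 | in ⊤ | out ⊤ | prev + | push {1,4}
  [9] u=0 | in ⊤ | out + | ==
  [10] u=2 | in + | out + | prev ⊥ | push {3}
  [11] u=1 | in ⊤ | out ⊤ | prev + | push {0,7}
  [12] u=4 | in ⊤ | out ⊤ | prev + | push {2,6}
  [13] u=3 | in + | out − | ==
  [14] u=0 | in ⊤ | out + | ==
  [15] u=7 | in ⊤ | out ⊤ | ==
  [16] u=2 | in ⊤ | out ⊤ | prev + | push {3}
  [17] u=6 | in ⊤ | out ⊤ | prev − | push {7}
  [18] u=3 | in ⊤ | out ⊤ | prev − | push {}
  [19] u=7 | in ⊤ | out ⊤ | ==

Converged values:
  [0] +
  [1] ⊤
  [2] ⊤
  [3] ⊤
  [4] ⊤
  [5] +
  [6] ⊤
  [7] ⊤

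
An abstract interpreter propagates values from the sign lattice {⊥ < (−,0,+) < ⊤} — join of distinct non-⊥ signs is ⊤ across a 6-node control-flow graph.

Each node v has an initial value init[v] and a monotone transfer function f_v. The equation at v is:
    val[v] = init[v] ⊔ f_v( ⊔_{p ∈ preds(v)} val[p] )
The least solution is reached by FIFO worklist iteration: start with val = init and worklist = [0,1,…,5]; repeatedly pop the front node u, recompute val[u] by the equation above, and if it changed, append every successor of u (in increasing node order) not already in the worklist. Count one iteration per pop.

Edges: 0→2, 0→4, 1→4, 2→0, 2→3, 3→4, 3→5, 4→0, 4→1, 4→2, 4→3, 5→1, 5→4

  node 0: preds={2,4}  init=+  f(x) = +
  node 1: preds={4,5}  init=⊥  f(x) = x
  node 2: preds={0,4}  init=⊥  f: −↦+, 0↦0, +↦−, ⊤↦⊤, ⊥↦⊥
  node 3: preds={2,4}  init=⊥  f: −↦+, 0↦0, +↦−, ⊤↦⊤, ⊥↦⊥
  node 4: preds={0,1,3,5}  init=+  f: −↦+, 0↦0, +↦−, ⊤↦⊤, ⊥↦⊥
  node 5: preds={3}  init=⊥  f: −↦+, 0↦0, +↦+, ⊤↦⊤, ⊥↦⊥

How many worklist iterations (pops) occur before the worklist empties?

Worklist (12 pops):
  #1 pop 0: in=+ → + (no change)
  #2 pop 1: in=+ → + (was ⊥); enqueue []
  #3 pop 2: in=+ → − (was ⊥); enqueue [0]
  #4 pop 3: in=⊤ → ⊤ (was ⊥); enqueue []
  #5 pop 4: in=⊤ → ⊤ (was +); enqueue [1,2,3]
  #6 pop 5: in=⊤ → ⊤ (was ⊥); enqueue [4]
  #7 pop 0: in=⊤ → + (no change)
  #8 pop 1: in=⊤ → ⊤ (was +); enqueue []
  #9 pop 2: in=⊤ → ⊤ (was −); enqueue [0]
  #10 pop 3: in=⊤ → ⊤ (no change)
  #11 pop 4: in=⊤ → ⊤ (no change)
  #12 pop 0: in=⊤ → + (no change)

Fixpoint:
  val[0] = +
  val[1] = ⊤
  val[2] = ⊤
  val[3] = ⊤
  val[4] = ⊤
  val[5] = ⊤

12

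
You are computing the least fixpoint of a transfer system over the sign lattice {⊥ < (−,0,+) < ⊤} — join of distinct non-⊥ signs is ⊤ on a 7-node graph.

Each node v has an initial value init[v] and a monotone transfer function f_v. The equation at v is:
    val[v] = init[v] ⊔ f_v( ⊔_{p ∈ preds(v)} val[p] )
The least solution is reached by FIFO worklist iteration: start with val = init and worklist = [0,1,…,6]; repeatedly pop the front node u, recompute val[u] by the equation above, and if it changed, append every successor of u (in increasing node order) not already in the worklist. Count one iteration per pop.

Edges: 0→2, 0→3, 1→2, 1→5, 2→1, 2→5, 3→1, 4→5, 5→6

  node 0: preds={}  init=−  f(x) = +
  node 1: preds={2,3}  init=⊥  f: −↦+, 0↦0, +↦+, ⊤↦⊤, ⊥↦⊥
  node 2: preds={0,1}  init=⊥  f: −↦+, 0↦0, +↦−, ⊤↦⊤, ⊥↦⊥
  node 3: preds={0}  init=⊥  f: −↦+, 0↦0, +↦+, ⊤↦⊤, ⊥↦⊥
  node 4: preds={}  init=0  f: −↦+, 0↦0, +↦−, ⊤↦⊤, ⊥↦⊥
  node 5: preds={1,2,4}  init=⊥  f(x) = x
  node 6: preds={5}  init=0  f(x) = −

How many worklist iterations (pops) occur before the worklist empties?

10

Trace (10 dequeues):
  [1] u=0 | in ⊥ | out ⊤ | prev − | push {}
  [2] u=1 | in ⊥ | out ⊥ | ==
  [3] u=2 | in ⊤ | out ⊤ | prev ⊥ | push {1}
  [4] u=3 | in ⊤ | out ⊤ | prev ⊥ | push {}
  [5] u=4 | in ⊥ | out 0 | ==
  [6] u=5 | in ⊤ | out ⊤ | prev ⊥ | push {}
  [7] u=6 | in ⊤ | out ⊤ | prev 0 | push {}
  [8] u=1 | in ⊤ | out ⊤ | prev ⊥ | push {2,5}
  [9] u=2 | in ⊤ | out ⊤ | ==
  [10] u=5 | in ⊤ | out ⊤ | ==

Converged values:
  [0] ⊤
  [1] ⊤
  [2] ⊤
  [3] ⊤
  [4] 0
  [5] ⊤
  [6] ⊤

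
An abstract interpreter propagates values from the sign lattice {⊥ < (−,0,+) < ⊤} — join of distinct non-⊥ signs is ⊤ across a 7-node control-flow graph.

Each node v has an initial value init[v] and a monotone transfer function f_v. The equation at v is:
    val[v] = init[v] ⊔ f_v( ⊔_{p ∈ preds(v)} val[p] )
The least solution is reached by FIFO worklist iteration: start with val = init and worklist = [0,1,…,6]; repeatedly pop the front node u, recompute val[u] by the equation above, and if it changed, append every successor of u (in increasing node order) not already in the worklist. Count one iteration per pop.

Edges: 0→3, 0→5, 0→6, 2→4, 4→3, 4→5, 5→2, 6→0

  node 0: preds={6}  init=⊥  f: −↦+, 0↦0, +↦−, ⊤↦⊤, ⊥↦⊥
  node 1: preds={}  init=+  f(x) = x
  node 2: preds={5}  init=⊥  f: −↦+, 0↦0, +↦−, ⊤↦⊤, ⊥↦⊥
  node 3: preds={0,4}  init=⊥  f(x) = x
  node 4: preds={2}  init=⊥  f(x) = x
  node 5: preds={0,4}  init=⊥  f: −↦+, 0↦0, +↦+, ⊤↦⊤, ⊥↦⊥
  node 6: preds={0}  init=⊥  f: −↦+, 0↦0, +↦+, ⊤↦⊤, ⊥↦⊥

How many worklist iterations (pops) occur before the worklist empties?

7

Worklist (7 pops):
  #1 pop 0: in=⊥ → ⊥ (no change)
  #2 pop 1: in=⊥ → + (no change)
  #3 pop 2: in=⊥ → ⊥ (no change)
  #4 pop 3: in=⊥ → ⊥ (no change)
  #5 pop 4: in=⊥ → ⊥ (no change)
  #6 pop 5: in=⊥ → ⊥ (no change)
  #7 pop 6: in=⊥ → ⊥ (no change)

Fixpoint:
  val[0] = ⊥
  val[1] = +
  val[2] = ⊥
  val[3] = ⊥
  val[4] = ⊥
  val[5] = ⊥
  val[6] = ⊥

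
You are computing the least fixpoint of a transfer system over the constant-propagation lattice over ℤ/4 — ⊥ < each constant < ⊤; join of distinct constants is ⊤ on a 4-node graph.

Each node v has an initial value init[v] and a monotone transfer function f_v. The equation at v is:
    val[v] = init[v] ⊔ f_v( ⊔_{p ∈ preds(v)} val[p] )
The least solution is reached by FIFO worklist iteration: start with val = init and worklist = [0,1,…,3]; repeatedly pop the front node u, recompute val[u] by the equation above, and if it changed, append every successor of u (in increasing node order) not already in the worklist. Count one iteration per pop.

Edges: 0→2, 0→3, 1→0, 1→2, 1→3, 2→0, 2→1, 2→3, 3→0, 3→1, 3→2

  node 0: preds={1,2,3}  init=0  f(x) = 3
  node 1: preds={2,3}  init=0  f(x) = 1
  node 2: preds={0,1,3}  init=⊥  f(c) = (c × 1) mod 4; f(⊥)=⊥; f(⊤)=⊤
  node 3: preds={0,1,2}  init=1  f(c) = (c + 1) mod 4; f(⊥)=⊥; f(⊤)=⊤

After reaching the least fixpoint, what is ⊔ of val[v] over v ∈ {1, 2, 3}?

⊤

Trace (7 dequeues):
  [1] u=0 | in ⊤ | out ⊤ | prev 0 | push {}
  [2] u=1 | in 1 | out ⊤ | prev 0 | push {0}
  [3] u=2 | in ⊤ | out ⊤ | prev ⊥ | push {1}
  [4] u=3 | in ⊤ | out ⊤ | prev 1 | push {2}
  [5] u=0 | in ⊤ | out ⊤ | ==
  [6] u=1 | in ⊤ | out ⊤ | ==
  [7] u=2 | in ⊤ | out ⊤ | ==

Converged values:
  [0] ⊤
  [1] ⊤
  [2] ⊤
  [3] ⊤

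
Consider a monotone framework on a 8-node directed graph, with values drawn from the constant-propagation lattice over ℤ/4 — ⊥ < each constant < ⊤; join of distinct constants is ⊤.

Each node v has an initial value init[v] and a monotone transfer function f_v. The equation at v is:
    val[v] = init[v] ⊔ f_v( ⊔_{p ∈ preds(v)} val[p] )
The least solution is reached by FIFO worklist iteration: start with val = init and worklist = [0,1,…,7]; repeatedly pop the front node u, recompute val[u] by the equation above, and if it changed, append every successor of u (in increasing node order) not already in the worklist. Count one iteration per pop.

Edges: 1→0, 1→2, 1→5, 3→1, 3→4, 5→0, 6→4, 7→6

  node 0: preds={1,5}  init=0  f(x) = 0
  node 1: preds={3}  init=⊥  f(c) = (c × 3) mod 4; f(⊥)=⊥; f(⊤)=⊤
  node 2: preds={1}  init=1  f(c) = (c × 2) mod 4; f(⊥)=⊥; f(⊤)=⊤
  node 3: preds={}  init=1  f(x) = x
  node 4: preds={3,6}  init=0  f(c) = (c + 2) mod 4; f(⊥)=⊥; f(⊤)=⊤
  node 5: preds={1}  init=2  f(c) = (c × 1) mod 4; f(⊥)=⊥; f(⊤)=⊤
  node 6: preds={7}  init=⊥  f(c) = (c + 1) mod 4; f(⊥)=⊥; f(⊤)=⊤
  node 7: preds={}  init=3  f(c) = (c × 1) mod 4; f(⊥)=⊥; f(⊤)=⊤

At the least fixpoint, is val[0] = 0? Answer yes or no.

Iteration log — 10 steps:
  step 1. node 0  ⊔preds=2  new=0  stable
  step 2. node 1  ⊔preds=1  new=3  old=⊥  +wl: 0
  step 3. node 2  ⊔preds=3  new=⊤  old=1  +wl: 
  step 4. node 3  ⊔preds=⊥  new=1  stable
  step 5. node 4  ⊔preds=1  new=⊤  old=0  +wl: 
  step 6. node 5  ⊔preds=3  new=⊤  old=2  +wl: 
  step 7. node 6  ⊔preds=3  new=0  old=⊥  +wl: 4
  step 8. node 7  ⊔preds=⊥  new=3  stable
  step 9. node 0  ⊔preds=⊤  new=0  stable
  step 10. node 4  ⊔preds=⊤  new=⊤  stable

Least fixpoint reached:
  node 0: 0
  node 1: 3
  node 2: ⊤
  node 3: 1
  node 4: ⊤
  node 5: ⊤
  node 6: 0
  node 7: 3

yes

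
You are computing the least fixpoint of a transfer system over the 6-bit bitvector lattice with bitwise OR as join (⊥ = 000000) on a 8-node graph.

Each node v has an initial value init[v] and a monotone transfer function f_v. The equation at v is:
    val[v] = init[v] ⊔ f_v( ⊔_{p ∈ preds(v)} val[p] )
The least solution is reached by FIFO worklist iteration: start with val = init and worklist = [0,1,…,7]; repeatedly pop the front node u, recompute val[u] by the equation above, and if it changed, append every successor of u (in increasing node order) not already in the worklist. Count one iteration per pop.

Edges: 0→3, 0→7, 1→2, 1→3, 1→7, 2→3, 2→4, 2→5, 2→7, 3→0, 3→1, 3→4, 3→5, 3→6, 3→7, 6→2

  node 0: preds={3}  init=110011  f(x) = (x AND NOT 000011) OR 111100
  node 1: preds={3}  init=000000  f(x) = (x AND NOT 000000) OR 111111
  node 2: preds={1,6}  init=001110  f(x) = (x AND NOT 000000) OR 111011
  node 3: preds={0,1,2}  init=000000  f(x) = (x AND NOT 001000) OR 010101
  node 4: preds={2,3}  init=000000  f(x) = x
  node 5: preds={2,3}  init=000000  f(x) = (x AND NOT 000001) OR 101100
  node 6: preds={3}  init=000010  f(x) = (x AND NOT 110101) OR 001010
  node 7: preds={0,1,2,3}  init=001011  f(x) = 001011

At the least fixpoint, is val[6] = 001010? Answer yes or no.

yes

Iteration log — 11 steps:
  step 1. node 0  ⊔preds=000000  new=111111  old=110011  +wl: 
  step 2. node 1  ⊔preds=000000  new=111111  old=000000  +wl: 
  step 3. node 2  ⊔preds=111111  new=111111  old=001110  +wl: 
  step 4. node 3  ⊔preds=111111  new=110111  old=000000  +wl: 0,1
  step 5. node 4  ⊔preds=111111  new=111111  old=000000  +wl: 
  step 6. node 5  ⊔preds=111111  new=111110  old=000000  +wl: 
  step 7. node 6  ⊔preds=110111  new=001010  old=000010  +wl: 2
  step 8. node 7  ⊔preds=111111  new=001011  stable
  step 9. node 0  ⊔preds=110111  new=111111  stable
  step 10. node 1  ⊔preds=110111  new=111111  stable
  step 11. node 2  ⊔preds=111111  new=111111  stable

Least fixpoint reached:
  node 0: 111111
  node 1: 111111
  node 2: 111111
  node 3: 110111
  node 4: 111111
  node 5: 111110
  node 6: 001010
  node 7: 001011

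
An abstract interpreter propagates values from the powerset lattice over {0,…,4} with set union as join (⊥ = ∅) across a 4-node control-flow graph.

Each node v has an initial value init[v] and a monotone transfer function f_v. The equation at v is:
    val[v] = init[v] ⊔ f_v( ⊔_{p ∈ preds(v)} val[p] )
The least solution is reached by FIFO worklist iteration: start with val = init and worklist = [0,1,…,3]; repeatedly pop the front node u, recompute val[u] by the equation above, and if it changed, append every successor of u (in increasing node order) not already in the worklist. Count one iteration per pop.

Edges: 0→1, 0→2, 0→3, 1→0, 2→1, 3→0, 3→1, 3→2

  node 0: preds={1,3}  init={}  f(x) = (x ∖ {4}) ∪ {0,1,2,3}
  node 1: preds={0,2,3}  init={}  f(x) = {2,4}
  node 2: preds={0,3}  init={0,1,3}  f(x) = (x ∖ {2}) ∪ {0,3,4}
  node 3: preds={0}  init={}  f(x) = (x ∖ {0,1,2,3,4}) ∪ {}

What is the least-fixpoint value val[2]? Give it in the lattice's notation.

{0,1,3,4}

Iteration log — 6 steps:
  step 1. node 0  ⊔preds={}  new={0,1,2,3}  old={}  +wl: 
  step 2. node 1  ⊔preds={0,1,2,3}  new={2,4}  old={}  +wl: 0
  step 3. node 2  ⊔preds={0,1,2,3}  new={0,1,3,4}  old={0,1,3}  +wl: 1
  step 4. node 3  ⊔preds={0,1,2,3}  new={}  stable
  step 5. node 0  ⊔preds={2,4}  new={0,1,2,3}  stable
  step 6. node 1  ⊔preds={0,1,2,3,4}  new={2,4}  stable

Least fixpoint reached:
  node 0: {0,1,2,3}
  node 1: {2,4}
  node 2: {0,1,3,4}
  node 3: {}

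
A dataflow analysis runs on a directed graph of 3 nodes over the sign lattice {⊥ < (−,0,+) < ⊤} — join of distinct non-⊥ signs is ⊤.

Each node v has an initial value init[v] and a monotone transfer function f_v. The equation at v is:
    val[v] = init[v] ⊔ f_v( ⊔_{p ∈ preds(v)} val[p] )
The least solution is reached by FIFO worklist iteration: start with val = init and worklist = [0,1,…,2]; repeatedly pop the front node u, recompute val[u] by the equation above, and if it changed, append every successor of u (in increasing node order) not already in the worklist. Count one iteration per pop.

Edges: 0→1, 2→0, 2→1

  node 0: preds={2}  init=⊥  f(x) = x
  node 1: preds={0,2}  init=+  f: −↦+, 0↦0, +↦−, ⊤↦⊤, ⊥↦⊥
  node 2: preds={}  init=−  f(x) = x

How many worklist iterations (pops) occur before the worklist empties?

3

Worklist (3 pops):
  #1 pop 0: in=− → − (was ⊥); enqueue []
  #2 pop 1: in=− → + (no change)
  #3 pop 2: in=⊥ → − (no change)

Fixpoint:
  val[0] = −
  val[1] = +
  val[2] = −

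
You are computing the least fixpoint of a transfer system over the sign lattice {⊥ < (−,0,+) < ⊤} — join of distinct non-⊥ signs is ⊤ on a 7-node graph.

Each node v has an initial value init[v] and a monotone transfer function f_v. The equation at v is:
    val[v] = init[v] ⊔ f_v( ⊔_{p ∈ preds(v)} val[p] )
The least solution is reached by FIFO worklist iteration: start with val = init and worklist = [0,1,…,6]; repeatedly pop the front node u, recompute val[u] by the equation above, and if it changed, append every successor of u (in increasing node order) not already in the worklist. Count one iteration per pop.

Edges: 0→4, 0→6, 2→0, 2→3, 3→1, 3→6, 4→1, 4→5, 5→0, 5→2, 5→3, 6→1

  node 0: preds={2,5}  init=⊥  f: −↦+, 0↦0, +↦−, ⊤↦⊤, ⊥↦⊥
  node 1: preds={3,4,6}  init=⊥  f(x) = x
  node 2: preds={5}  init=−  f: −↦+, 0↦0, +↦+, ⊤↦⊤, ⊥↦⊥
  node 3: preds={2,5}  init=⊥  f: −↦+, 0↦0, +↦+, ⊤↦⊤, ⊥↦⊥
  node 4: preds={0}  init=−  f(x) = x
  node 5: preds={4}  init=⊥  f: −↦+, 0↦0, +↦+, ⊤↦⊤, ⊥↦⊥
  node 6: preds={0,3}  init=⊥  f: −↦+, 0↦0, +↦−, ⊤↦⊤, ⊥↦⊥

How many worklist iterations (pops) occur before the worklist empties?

15

Iteration log — 15 steps:
  step 1. node 0  ⊔preds=−  new=+  old=⊥  +wl: 
  step 2. node 1  ⊔preds=−  new=−  old=⊥  +wl: 
  step 3. node 2  ⊔preds=⊥  new=−  stable
  step 4. node 3  ⊔preds=−  new=+  old=⊥  +wl: 1
  step 5. node 4  ⊔preds=+  new=⊤  old=−  +wl: 
  step 6. node 5  ⊔preds=⊤  new=⊤  old=⊥  +wl: 0,2,3
  step 7. node 6  ⊔preds=+  new=−  old=⊥  +wl: 
  step 8. node 1  ⊔preds=⊤  new=⊤  old=−  +wl: 
  step 9. node 0  ⊔preds=⊤  new=⊤  old=+  +wl: 4,6
  step 10. node 2  ⊔preds=⊤  new=⊤  old=−  +wl: 0
  step 11. node 3  ⊔preds=⊤  new=⊤  old=+  +wl: 1
  step 12. node 4  ⊔preds=⊤  new=⊤  stable
  step 13. node 6  ⊔preds=⊤  new=⊤  old=−  +wl: 
  step 14. node 0  ⊔preds=⊤  new=⊤  stable
  step 15. node 1  ⊔preds=⊤  new=⊤  stable

Least fixpoint reached:
  node 0: ⊤
  node 1: ⊤
  node 2: ⊤
  node 3: ⊤
  node 4: ⊤
  node 5: ⊤
  node 6: ⊤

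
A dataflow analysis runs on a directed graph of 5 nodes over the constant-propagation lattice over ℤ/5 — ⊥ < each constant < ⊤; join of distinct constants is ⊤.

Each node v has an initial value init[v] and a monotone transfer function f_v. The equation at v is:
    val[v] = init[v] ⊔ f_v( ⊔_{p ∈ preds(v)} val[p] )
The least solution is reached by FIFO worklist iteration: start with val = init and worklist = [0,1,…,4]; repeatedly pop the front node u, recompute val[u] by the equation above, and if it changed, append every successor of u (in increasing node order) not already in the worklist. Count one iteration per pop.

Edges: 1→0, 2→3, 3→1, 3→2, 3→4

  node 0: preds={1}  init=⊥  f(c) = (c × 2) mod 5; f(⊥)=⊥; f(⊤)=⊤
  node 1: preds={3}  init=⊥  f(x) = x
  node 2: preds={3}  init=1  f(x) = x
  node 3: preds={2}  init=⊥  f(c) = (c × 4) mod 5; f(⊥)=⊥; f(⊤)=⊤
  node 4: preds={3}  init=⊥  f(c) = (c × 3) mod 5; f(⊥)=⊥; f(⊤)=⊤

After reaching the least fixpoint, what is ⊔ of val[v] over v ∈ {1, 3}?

⊤

Worklist (13 pops):
  #1 pop 0: in=⊥ → ⊥ (no change)
  #2 pop 1: in=⊥ → ⊥ (no change)
  #3 pop 2: in=⊥ → 1 (no change)
  #4 pop 3: in=1 → 4 (was ⊥); enqueue [1,2]
  #5 pop 4: in=4 → 2 (was ⊥); enqueue []
  #6 pop 1: in=4 → 4 (was ⊥); enqueue [0]
  #7 pop 2: in=4 → ⊤ (was 1); enqueue [3]
  #8 pop 0: in=4 → 3 (was ⊥); enqueue []
  #9 pop 3: in=⊤ → ⊤ (was 4); enqueue [1,2,4]
  #10 pop 1: in=⊤ → ⊤ (was 4); enqueue [0]
  #11 pop 2: in=⊤ → ⊤ (no change)
  #12 pop 4: in=⊤ → ⊤ (was 2); enqueue []
  #13 pop 0: in=⊤ → ⊤ (was 3); enqueue []

Fixpoint:
  val[0] = ⊤
  val[1] = ⊤
  val[2] = ⊤
  val[3] = ⊤
  val[4] = ⊤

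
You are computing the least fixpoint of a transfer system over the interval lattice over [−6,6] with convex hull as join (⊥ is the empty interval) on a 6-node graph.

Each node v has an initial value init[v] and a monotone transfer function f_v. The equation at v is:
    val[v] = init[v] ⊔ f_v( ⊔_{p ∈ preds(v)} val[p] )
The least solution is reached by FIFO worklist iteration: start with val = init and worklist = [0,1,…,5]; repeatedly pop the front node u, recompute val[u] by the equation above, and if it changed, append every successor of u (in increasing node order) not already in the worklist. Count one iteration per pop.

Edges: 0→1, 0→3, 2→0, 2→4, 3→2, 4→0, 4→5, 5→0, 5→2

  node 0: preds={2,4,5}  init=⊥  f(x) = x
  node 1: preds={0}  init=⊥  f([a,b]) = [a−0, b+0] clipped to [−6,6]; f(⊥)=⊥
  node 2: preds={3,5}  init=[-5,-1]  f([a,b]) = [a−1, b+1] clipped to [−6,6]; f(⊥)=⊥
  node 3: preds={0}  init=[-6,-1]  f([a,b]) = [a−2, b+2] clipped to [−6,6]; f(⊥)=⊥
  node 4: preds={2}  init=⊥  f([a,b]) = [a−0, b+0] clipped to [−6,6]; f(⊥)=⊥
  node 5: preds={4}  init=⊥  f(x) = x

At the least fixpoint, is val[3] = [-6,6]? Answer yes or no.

yes

Trace (37 dequeues):
  [1] u=0 | in [-5,-1] | out [-5,-1] | prev ⊥ | push {}
  [2] u=1 | in [-5,-1] | out [-5,-1] | prev ⊥ | push {}
  [3] u=2 | in [-6,-1] | out [-6,0] | prev [-5,-1] | push {0}
  [4] u=3 | in [-5,-1] | out [-6,1] | prev [-6,-1] | push {2}
  [5] u=4 | in [-6,0] | out [-6,0] | prev ⊥ | push {}
  [6] u=5 | in [-6,0] | out [-6,0] | prev ⊥ | push {}
  [7] u=0 | in [-6,0] | out [-6,0] | prev [-5,-1] | push {1,3}
  [8] u=2 | in [-6,1] | out [-6,2] | prev [-6,0] | push {0,4}
  [9] u=1 | in [-6,0] | out [-6,0] | prev [-5,-1] | push {}
  [10] u=3 | in [-6,0] | out [-6,2] | prev [-6,1] | push {2}
  [11] u=0 | in [-6,2] | out [-6,2] | prev [-6,0] | push {1,3}
  [12] u=4 | in [-6,2] | out [-6,2] | prev [-6,0] | push {0,5}
  [13] u=2 | in [-6,2] | out [-6,3] | prev [-6,2] | push {4}
  [14] u=1 | in [-6,2] | out [-6,2] | prev [-6,0] | push {}
  [15] u=3 | in [-6,2] | out [-6,4] | prev [-6,2] | push {2}
  [16] u=0 | in [-6,3] | out [-6,3] | prev [-6,2] | push {1,3}
  [17] u=5 | in [-6,2] | out [-6,2] | prev [-6,0] | push {0}
  [18] u=4 | in [-6,3] | out [-6,3] | prev [-6,2] | push {5}
  [19] u=2 | in [-6,4] | out [-6,5] | prev [-6,3] | push {4}
  [20] u=1 | in [-6,3] | out [-6,3] | prev [-6,2] | push {}
  [21] u=3 | in [-6,3] | out [-6,5] | prev [-6,4] | push {2}
  [22] u=0 | in [-6,5] | out [-6,5] | prev [-6,3] | push {1,3}
  [23] u=5 | in [-6,3] | out [-6,3] | prev [-6,2] | push {0}
  [24] u=4 | in [-6,5] | out [-6,5] | prev [-6,3] | push {5}
  [25] u=2 | in [-6,5] | out [-6,6] | prev [-6,5] | push {4}
  [26] u=1 | in [-6,5] | out [-6,5] | prev [-6,3] | push {}
  [27] u=3 | in [-6,5] | out [-6,6] | prev [-6,5] | push {2}
  [28] u=0 | in [-6,6] | out [-6,6] | prev [-6,5] | push {1,3}
  [29] u=5 | in [-6,5] | out [-6,5] | prev [-6,3] | push {0}
  [30] u=4 | in [-6,6] | out [-6,6] | prev [-6,5] | push {5}
  [31] u=2 | in [-6,6] | out [-6,6] | ==
  [32] u=1 | in [-6,6] | out [-6,6] | prev [-6,5] | push {}
  [33] u=3 | in [-6,6] | out [-6,6] | ==
  [34] u=0 | in [-6,6] | out [-6,6] | ==
  [35] u=5 | in [-6,6] | out [-6,6] | prev [-6,5] | push {0,2}
  [36] u=0 | in [-6,6] | out [-6,6] | ==
  [37] u=2 | in [-6,6] | out [-6,6] | ==

Converged values:
  [0] [-6,6]
  [1] [-6,6]
  [2] [-6,6]
  [3] [-6,6]
  [4] [-6,6]
  [5] [-6,6]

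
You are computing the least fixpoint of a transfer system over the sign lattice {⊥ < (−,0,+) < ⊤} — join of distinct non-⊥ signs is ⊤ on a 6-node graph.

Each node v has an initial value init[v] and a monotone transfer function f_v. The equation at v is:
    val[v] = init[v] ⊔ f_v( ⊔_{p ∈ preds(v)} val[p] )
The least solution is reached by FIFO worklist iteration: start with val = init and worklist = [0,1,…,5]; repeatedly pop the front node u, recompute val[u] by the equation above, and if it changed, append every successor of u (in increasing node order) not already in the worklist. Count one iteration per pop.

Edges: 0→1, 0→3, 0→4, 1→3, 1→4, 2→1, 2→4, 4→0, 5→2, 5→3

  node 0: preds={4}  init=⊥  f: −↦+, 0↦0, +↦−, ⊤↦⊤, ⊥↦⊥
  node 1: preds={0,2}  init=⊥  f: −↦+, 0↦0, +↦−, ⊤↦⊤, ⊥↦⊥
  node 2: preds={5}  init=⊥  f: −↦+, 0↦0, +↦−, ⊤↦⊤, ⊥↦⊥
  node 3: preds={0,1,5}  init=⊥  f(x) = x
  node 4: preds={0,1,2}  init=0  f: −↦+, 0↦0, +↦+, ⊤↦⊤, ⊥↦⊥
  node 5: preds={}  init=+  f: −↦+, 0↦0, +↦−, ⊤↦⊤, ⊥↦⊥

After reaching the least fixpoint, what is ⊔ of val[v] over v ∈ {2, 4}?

⊤

Iteration log — 11 steps:
  step 1. node 0  ⊔preds=0  new=0  old=⊥  +wl: 
  step 2. node 1  ⊔preds=0  new=0  old=⊥  +wl: 
  step 3. node 2  ⊔preds=+  new=−  old=⊥  +wl: 1
  step 4. node 3  ⊔preds=⊤  new=⊤  old=⊥  +wl: 
  step 5. node 4  ⊔preds=⊤  new=⊤  old=0  +wl: 0
  step 6. node 5  ⊔preds=⊥  new=+  stable
  step 7. node 1  ⊔preds=⊤  new=⊤  old=0  +wl: 3,4
  step 8. node 0  ⊔preds=⊤  new=⊤  old=0  +wl: 1
  step 9. node 3  ⊔preds=⊤  new=⊤  stable
  step 10. node 4  ⊔preds=⊤  new=⊤  stable
  step 11. node 1  ⊔preds=⊤  new=⊤  stable

Least fixpoint reached:
  node 0: ⊤
  node 1: ⊤
  node 2: −
  node 3: ⊤
  node 4: ⊤
  node 5: +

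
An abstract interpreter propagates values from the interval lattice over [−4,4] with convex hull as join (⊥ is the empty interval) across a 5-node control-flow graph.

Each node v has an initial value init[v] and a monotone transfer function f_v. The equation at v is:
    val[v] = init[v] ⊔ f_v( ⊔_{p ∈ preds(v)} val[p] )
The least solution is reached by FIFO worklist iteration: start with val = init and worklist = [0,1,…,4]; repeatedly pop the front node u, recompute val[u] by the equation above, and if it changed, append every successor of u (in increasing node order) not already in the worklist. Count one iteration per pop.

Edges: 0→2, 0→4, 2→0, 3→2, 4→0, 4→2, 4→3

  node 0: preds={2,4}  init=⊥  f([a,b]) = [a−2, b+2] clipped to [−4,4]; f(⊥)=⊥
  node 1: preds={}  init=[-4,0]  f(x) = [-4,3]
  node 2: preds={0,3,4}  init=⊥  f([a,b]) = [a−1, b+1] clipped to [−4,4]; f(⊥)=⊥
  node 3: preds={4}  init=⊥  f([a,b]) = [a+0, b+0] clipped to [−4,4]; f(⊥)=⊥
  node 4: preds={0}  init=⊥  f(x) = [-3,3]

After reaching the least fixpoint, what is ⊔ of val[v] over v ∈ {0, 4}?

Worklist (11 pops):
  #1 pop 0: in=⊥ → ⊥ (no change)
  #2 pop 1: in=⊥ → [-4,3] (was [-4,0]); enqueue []
  #3 pop 2: in=⊥ → ⊥ (no change)
  #4 pop 3: in=⊥ → ⊥ (no change)
  #5 pop 4: in=⊥ → [-3,3] (was ⊥); enqueue [0,2,3]
  #6 pop 0: in=[-3,3] → [-4,4] (was ⊥); enqueue [4]
  #7 pop 2: in=[-4,4] → [-4,4] (was ⊥); enqueue [0]
  #8 pop 3: in=[-3,3] → [-3,3] (was ⊥); enqueue [2]
  #9 pop 4: in=[-4,4] → [-3,3] (no change)
  #10 pop 0: in=[-4,4] → [-4,4] (no change)
  #11 pop 2: in=[-4,4] → [-4,4] (no change)

Fixpoint:
  val[0] = [-4,4]
  val[1] = [-4,3]
  val[2] = [-4,4]
  val[3] = [-3,3]
  val[4] = [-3,3]

[-4,4]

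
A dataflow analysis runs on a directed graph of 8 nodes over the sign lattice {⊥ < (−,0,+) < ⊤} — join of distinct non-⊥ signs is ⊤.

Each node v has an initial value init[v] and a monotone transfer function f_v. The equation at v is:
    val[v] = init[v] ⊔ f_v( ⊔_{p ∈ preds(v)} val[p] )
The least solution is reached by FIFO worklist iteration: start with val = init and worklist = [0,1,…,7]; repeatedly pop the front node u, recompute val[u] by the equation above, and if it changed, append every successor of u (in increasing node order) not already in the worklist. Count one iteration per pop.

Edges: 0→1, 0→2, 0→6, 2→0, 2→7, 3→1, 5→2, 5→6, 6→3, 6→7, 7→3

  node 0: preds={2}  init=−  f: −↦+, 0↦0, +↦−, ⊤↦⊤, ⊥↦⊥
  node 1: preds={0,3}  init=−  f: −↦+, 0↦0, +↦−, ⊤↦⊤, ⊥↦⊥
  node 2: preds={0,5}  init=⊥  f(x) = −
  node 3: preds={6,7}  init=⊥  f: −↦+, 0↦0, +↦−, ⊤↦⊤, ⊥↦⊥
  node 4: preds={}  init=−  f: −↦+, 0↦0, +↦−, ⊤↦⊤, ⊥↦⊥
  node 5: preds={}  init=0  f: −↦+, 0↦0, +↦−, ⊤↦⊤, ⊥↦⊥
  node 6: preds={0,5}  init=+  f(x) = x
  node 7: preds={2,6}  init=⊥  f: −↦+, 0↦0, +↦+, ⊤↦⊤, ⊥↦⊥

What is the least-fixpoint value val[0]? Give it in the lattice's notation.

Trace (14 dequeues):
  [1] u=0 | in ⊥ | out − | ==
  [2] u=1 | in − | out ⊤ | prev − | push {}
  [3] u=2 | in ⊤ | out − | prev ⊥ | push {0}
  [4] u=3 | in + | out − | prev ⊥ | push {1}
  [5] u=4 | in ⊥ | out − | ==
  [6] u=5 | in ⊥ | out 0 | ==
  [7] u=6 | in ⊤ | out ⊤ | prev + | push {3}
  [8] u=7 | in ⊤ | out ⊤ | prev ⊥ | push {}
  [9] u=0 | in − | out ⊤ | prev − | push {2,6}
  [10] u=1 | in ⊤ | out ⊤ | ==
  [11] u=3 | in ⊤ | out ⊤ | prev − | push {1}
  [12] u=2 | in ⊤ | out − | ==
  [13] u=6 | in ⊤ | out ⊤ | ==
  [14] u=1 | in ⊤ | out ⊤ | ==

Converged values:
  [0] ⊤
  [1] ⊤
  [2] −
  [3] ⊤
  [4] −
  [5] 0
  [6] ⊤
  [7] ⊤

⊤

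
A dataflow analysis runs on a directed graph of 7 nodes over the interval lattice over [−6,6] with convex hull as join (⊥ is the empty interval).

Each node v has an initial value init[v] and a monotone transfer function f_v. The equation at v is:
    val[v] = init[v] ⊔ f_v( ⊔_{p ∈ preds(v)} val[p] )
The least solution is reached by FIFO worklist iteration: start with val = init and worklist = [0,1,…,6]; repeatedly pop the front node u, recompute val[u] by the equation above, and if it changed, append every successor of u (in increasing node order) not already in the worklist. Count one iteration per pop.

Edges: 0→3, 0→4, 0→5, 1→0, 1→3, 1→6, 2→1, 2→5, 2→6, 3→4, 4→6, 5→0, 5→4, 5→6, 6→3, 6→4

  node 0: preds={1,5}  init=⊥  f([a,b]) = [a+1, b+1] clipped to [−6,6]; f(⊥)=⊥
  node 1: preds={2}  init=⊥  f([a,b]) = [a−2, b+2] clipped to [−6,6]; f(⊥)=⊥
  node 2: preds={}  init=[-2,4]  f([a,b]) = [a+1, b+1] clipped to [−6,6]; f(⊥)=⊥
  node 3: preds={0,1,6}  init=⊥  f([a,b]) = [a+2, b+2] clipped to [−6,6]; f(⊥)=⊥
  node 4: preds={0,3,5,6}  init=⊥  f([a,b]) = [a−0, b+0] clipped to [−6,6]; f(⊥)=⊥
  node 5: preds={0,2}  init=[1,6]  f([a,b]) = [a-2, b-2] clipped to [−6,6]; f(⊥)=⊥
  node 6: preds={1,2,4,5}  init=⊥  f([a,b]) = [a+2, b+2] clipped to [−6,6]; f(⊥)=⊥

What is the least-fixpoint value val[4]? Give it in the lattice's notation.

Trace (23 dequeues):
  [1] u=0 | in [1,6] | out [2,6] | prev ⊥ | push {}
  [2] u=1 | in [-2,4] | out [-4,6] | prev ⊥ | push {0}
  [3] u=2 | in ⊥ | out [-2,4] | ==
  [4] u=3 | in [-4,6] | out [-2,6] | prev ⊥ | push {}
  [5] u=4 | in [-2,6] | out [-2,6] | prev ⊥ | push {}
  [6] u=5 | in [-2,6] | out [-4,6] | prev [1,6] | push {4}
  [7] u=6 | in [-4,6] | out [-2,6] | prev ⊥ | push {3}
  [8] u=0 | in [-4,6] | out [-3,6] | prev [2,6] | push {5}
  [9] u=4 | in [-4,6] | out [-4,6] | prev [-2,6] | push {6}
  [10] u=3 | in [-4,6] | out [-2,6] | ==
  [11] u=5 | in [-3,6] | out [-5,6] | prev [-4,6] | push {0,4}
  [12] u=6 | in [-5,6] | out [-3,6] | prev [-2,6] | push {3}
  [13] u=0 | in [-5,6] | out [-4,6] | prev [-3,6] | push {5}
  [14] u=4 | in [-5,6] | out [-5,6] | prev [-4,6] | push {6}
  [15] u=3 | in [-4,6] | out [-2,6] | ==
  [16] u=5 | in [-4,6] | out [-6,6] | prev [-5,6] | push {0,4}
  [17] u=6 | in [-6,6] | out [-4,6] | prev [-3,6] | push {3}
  [18] u=0 | in [-6,6] | out [-5,6] | prev [-4,6] | push {5}
  [19] u=4 | in [-6,6] | out [-6,6] | prev [-5,6] | push {6}
  [20] u=3 | in [-5,6] | out [-3,6] | prev [-2,6] | push {4}
  [21] u=5 | in [-5,6] | out [-6,6] | ==
  [22] u=6 | in [-6,6] | out [-4,6] | ==
  [23] u=4 | in [-6,6] | out [-6,6] | ==

Converged values:
  [0] [-5,6]
  [1] [-4,6]
  [2] [-2,4]
  [3] [-3,6]
  [4] [-6,6]
  [5] [-6,6]
  [6] [-4,6]

[-6,6]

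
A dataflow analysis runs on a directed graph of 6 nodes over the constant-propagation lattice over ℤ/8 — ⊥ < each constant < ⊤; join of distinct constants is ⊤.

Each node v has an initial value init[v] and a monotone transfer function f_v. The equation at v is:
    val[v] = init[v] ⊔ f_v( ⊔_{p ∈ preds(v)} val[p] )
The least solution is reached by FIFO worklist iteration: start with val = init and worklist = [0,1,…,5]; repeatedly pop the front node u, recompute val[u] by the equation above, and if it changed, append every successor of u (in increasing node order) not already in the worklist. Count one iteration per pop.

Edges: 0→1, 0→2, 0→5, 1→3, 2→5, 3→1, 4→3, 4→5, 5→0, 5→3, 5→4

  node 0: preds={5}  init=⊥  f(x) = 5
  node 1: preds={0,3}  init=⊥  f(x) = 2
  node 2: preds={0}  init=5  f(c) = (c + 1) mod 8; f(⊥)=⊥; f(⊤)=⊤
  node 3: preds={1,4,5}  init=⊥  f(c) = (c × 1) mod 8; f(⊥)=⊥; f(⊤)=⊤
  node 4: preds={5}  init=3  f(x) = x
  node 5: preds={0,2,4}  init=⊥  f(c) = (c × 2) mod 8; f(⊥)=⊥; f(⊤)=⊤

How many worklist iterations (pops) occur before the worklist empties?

Worklist (12 pops):
  #1 pop 0: in=⊥ → 5 (was ⊥); enqueue []
  #2 pop 1: in=5 → 2 (was ⊥); enqueue []
  #3 pop 2: in=5 → ⊤ (was 5); enqueue []
  #4 pop 3: in=⊤ → ⊤ (was ⊥); enqueue [1]
  #5 pop 4: in=⊥ → 3 (no change)
  #6 pop 5: in=⊤ → ⊤ (was ⊥); enqueue [0,3,4]
  #7 pop 1: in=⊤ → 2 (no change)
  #8 pop 0: in=⊤ → 5 (no change)
  #9 pop 3: in=⊤ → ⊤ (no change)
  #10 pop 4: in=⊤ → ⊤ (was 3); enqueue [3,5]
  #11 pop 3: in=⊤ → ⊤ (no change)
  #12 pop 5: in=⊤ → ⊤ (no change)

Fixpoint:
  val[0] = 5
  val[1] = 2
  val[2] = ⊤
  val[3] = ⊤
  val[4] = ⊤
  val[5] = ⊤

12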